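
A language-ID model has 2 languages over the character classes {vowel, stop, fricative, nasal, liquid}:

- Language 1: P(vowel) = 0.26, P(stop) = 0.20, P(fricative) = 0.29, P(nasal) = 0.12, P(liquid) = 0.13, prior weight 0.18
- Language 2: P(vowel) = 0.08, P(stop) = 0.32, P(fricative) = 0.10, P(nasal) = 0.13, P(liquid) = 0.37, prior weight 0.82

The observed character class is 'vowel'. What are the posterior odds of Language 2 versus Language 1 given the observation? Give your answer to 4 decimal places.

Posterior odds = (π_i f_i(x)) / (π_j f_j(x)); the normalising sum cancels.
Evaluate each component's likelihood at the observed value:
  L_1 = 0.26
  L_2 = 0.08
Posterior odds = (π_2·L_2) / (π_1·L_1) = (0.82·0.08) / (0.18·0.26) = 0.0656 / 0.0468 ≈ 1.4017

1.4017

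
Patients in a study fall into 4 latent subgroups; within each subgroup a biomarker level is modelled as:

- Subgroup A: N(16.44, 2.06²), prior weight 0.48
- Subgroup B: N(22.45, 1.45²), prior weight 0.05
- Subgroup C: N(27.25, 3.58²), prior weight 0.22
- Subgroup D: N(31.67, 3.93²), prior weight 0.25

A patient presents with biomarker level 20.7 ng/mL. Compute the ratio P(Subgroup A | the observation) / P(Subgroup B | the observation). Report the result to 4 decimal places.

Only the two components matter; the odds are (π_i f_i(x)) / (π_j f_j(x)).
Normal densities:
  L_A = 0.0228255
  L_B = 0.132815
  L_C = 0.0208994
  L_D = 0.00206342
0.0109562 / 0.00664073 ≈ 1.6499

1.6499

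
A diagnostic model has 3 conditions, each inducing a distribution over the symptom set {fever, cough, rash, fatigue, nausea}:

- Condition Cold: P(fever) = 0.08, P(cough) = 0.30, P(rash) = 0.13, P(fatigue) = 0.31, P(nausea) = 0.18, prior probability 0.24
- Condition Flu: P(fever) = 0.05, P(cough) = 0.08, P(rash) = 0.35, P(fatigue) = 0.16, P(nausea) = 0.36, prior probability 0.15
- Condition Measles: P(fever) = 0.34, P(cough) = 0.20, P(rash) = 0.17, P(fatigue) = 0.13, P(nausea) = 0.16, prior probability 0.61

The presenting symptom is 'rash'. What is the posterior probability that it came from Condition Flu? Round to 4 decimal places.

By Bayes' theorem, P(k | x) = w_k f_k(x) / Σ_j w_j f_j(x).
Categorical probabilities:
  p_Cold = 0.13
  p_Flu = 0.35
  p_Measles = 0.17
Unnormalised posteriors:
  w_Cold·p_Cold = 0.24 × 0.13 = 0.0312
  w_Flu·p_Flu = 0.15 × 0.35 = 0.0525
  w_Measles·p_Measles = 0.61 × 0.17 = 0.1037
Evidence: 0.0312 + 0.0525 + 0.1037 = 0.1874
P(Condition Flu | data) ≈ 0.2801

0.2801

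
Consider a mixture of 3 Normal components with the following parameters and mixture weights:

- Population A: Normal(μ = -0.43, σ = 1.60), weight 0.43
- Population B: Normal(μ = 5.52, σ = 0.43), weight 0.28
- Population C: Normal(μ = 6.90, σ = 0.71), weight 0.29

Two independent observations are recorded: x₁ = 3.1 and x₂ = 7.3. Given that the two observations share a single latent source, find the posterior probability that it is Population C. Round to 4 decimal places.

0.7014

Apply Bayes' rule: the posterior for each component is proportional to its prior times its likelihood at x.
Since both observations come from the same component, the likelihood for component k is f_k(x₁)·f_k(x₂).
  p_A = [(1/(1.60·√(2π)))·exp(−(3.1−-0.43)²/(2·1.60²)) = 0.249339·exp(-2.43377) = 0.0218684] × [2.12991e-06] = 4.65778e-08
  p_B = [(1/(0.43·√(2π)))·exp(−(3.1−5.52)²/(2·0.43²)) = 0.927773·exp(-15.83667) = 1.22932e-07] × [0.000176385] = 2.16833e-11
  p_C = [(1/(0.71·√(2π)))·exp(−(3.1−6.90)²/(2·0.71²)) = 0.561891·exp(-14.32256) = 3.38411e-07] × [0.479435] = 1.62246e-07
Multiply by the mixture weights:
  w_A·p_A = 0.43 × 4.65778e-08 = 2.00284e-08
  w_B·p_B = 0.28 × 2.16833e-11 = 6.07132e-12
  w_C·p_C = 0.29 × 1.62246e-07 = 4.70514e-08
Denominator: 2.00284e-08 + 6.07132e-12 + 4.70514e-08 = 6.7086e-08
P(Population C | x) ≈ 0.7014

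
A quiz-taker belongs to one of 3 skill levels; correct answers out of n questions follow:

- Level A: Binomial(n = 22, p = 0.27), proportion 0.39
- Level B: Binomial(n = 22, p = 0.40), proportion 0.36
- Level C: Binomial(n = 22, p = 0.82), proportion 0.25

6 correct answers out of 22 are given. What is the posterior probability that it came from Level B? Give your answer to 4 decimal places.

P(component k | x) = π_k·f_k(x) / marginal(x), where marginal(x) = Σ_j π_j·f_j(x).
Binomial probabilities:
  f_A = C(22,6)·0.27^6·0.73^16 = 74613·0.00038742·0.00650378 = 0.188002
  f_B = C(22,6)·0.40^6·0.60^16 = 74613·0.004096·0.000282111 = 0.0862173
  f_C = C(22,6)·0.82^6·0.18^16 = 74613·0.304007·1.2144e-12 = 2.75459e-08
Prior × likelihood for each component:
  π_A·f_A = 0.39 × 0.188002 = 0.0733208
  π_B·f_B = 0.36 × 0.0862173 = 0.0310382
  π_C·f_C = 0.25 × 2.75459e-08 = 6.88649e-09
Sum: 0.0733208 + 0.0310382 + 6.88649e-09 = 0.104359
P(Level B | data) = 0.0310382 / 0.104359 ≈ 0.2974

0.2974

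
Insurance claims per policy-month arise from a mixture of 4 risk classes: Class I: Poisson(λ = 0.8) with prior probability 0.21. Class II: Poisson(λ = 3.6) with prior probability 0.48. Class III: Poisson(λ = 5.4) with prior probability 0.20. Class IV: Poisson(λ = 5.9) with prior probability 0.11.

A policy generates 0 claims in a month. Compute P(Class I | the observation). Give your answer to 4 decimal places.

By Bayes' theorem, P(k | x) = π_k f_k(x) / Σ_j π_j f_j(x).
Poisson probabilities:
  p_I = e^(−0.8)·0.8^0/0! = 0.449329
  p_II = e^(−3.6)·3.6^0/0! = 0.0273237
  p_III = e^(−5.4)·5.4^0/0! = 0.00451658
  p_IV = e^(−5.9)·5.9^0/0! = 0.00273944
Multiply by the mixture weights:
  π_I·p_I = 0.21 × 0.449329 = 0.0943591
  π_II·p_II = 0.48 × 0.0273237 = 0.0131154
  π_III·p_III = 0.20 × 0.00451658 = 0.000903316
  π_IV·p_IV = 0.11 × 0.00273944 = 0.000301339
Denominator: 0.0943591 + 0.0131154 + 0.000903316 + 0.000301339 = 0.108679
P(Class I | x) = 0.0943591 / 0.108679 ≈ 0.8682

0.8682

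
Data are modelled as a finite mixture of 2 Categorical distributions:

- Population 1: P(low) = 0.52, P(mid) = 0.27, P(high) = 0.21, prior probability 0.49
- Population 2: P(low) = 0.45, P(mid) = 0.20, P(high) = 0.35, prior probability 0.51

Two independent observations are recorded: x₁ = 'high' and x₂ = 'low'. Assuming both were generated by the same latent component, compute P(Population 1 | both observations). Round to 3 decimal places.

0.400

By Bayes' theorem, P(k | x) = π_k f_k(x) / Σ_j π_j f_j(x).
Since both observations come from the same component, the likelihood for component k is f_k(x₁)·f_k(x₂).
  p_1 = [P(high | comp) = 0.21] × [0.52] = 0.1092
  p_2 = [P(high | comp) = 0.35] × [0.45] = 0.1575
Prior × likelihood for each component:
  π_1·p_1 = 0.49 × 0.1092 = 0.053508
  π_2·p_2 = 0.51 × 0.1575 = 0.080325
Denominator: 0.053508 + 0.080325 = 0.133833
Responsibility of Population 1: 0.053508 / 0.133833 ≈ 0.400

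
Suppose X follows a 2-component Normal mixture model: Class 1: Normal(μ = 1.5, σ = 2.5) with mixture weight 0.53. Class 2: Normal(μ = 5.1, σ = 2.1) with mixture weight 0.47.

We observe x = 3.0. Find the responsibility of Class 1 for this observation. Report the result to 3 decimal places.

P(component k | x) = w_k·f_k(x) / marginal(x), where marginal(x) = Σ_j w_j·f_j(x).
Normal densities:
  L_1 = (1/(2.5·√(2π)))·exp(−(3.0−1.5)²/(2·2.5²)) = 0.159577·exp(-0.18000) = 0.13329
  L_2 = (1/(2.1·√(2π)))·exp(−(3.0−5.1)²/(2·2.1²)) = 0.189973·exp(-0.50000) = 0.115224
Multiply by the mixture weights:
  w_1·L_1 = 0.53 × 0.13329 = 0.0706436
  w_2·L_2 = 0.47 × 0.115224 = 0.0541554
Sum: 0.0706436 + 0.0541554 = 0.124799
P(Class 1 | data) = 0.0706436 / 0.124799 ≈ 0.566

0.566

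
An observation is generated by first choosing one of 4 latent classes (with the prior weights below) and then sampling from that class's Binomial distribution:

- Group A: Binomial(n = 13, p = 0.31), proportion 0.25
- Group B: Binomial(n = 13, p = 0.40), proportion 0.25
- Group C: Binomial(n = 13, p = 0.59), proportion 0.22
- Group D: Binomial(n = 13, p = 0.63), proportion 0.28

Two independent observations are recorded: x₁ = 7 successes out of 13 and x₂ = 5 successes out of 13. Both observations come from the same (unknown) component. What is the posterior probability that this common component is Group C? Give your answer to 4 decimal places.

0.2167

P(component k | x) = π_k·f_k(x) / marginal(x), where marginal(x) = Σ_j π_j·f_j(x).
Since both observations come from the same component, the likelihood for component k is f_k(x₁)·f_k(x₂).
  f_A = [0.0509499] × [0.189313] = 0.00964547
  f_B = [0.131173] × [0.221355] = 0.0290358
  f_C = [0.202854] × [0.0734699] = 0.0149037
  f_D = [0.173425] × [0.0448637] = 0.00778048
Weight by the priors:
  π_A·f_A = 0.25 × 0.00964547 = 0.00241137
  π_B·f_B = 0.25 × 0.0290358 = 0.00725894
  π_C·f_C = 0.22 × 0.0149037 = 0.00327881
  π_D·f_D = 0.28 × 0.00778048 = 0.00217854
Denominator: 0.00241137 + 0.00725894 + 0.00327881 + 0.00217854 = 0.0151277
P(Group C | x) = 0.00327881 / 0.0151277 ≈ 0.2167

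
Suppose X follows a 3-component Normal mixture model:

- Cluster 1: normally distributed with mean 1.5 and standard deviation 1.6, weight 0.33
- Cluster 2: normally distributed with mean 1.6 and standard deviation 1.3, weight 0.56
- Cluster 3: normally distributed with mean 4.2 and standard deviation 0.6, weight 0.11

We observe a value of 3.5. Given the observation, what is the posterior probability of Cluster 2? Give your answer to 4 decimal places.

0.4415

P(component k | x) = P(Z=k)·f_k(x) / marginal(x), where marginal(x) = Σ_j P(Z=j)·f_j(x).
Evaluate each component's likelihood at the observed value:
  f_1 = (1/(1.6·√(2π)))·exp(−(3.5−1.5)²/(2·1.6²)) = 0.249339·exp(-0.78125) = 0.114156
  f_2 = (1/(1.3·√(2π)))·exp(−(3.5−1.6)²/(2·1.3²)) = 0.306879·exp(-1.06805) = 0.105468
  f_3 = (1/(0.6·√(2π)))·exp(−(3.5−4.2)²/(2·0.6²)) = 0.664904·exp(-0.68056) = 0.336664
Prior × likelihood for each component:
  P(Z=1)·f_1 = 0.33 × 0.114156 = 0.0376714
  P(Z=2)·f_2 = 0.56 × 0.105468 = 0.0590619
  P(Z=3)·f_3 = 0.11 × 0.336664 = 0.0370331
Sum: 0.0376714 + 0.0590619 + 0.0370331 = 0.133766
P(Cluster 2 | data) ≈ 0.4415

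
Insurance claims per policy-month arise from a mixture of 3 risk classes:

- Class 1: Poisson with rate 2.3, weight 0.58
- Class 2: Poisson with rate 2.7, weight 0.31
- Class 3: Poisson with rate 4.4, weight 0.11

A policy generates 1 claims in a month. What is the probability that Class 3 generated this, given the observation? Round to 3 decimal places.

P(component k | x) = π_k·f_k(x) / marginal(x), where marginal(x) = Σ_j π_j·f_j(x).
Component likelihoods at x = 1 claims:
  p_1 = 0.230595
  p_2 = 0.181455
  p_3 = 0.0540203
Prior × likelihood for each component:
  π_1·p_1 = 0.58 × 0.230595 = 0.133745
  π_2·p_2 = 0.31 × 0.181455 = 0.056251
  π_3·p_3 = 0.11 × 0.0540203 = 0.00594223
Sum: 0.133745 + 0.056251 + 0.00594223 = 0.195939
P(Class 3 | the observation) ≈ 0.030

0.030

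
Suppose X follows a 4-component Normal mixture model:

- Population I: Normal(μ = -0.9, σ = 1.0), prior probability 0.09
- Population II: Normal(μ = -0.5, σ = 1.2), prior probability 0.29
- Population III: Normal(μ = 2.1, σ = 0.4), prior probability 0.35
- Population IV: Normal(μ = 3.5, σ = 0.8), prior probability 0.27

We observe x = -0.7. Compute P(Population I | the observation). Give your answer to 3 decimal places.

P(component k | x) = π_k·f_k(x) / marginal(x), where marginal(x) = Σ_j π_j·f_j(x).
Component likelihoods at x = -0.7:
  p_I = (1/(1.0·√(2π)))·exp(−(-0.7−-0.9)²/(2·1.0²)) = 0.398942·exp(-0.02000) = 0.391043
  p_II = (1/(1.2·√(2π)))·exp(−(-0.7−-0.5)²/(2·1.2²)) = 0.332452·exp(-0.01389) = 0.327866
  p_III = (1/(0.4·√(2π)))·exp(−(-0.7−2.1)²/(2·0.4²)) = 0.997356·exp(-24.50000) = 2.28368e-11
  p_IV = (1/(0.8·√(2π)))·exp(−(-0.7−3.5)²/(2·0.8²)) = 0.498678·exp(-13.78125) = 5.16059e-07
Weight by the priors:
  π_I·p_I = 0.09 × 0.391043 = 0.0351938
  π_II·p_II = 0.29 × 0.327866 = 0.0950813
  π_III·p_III = 0.35 × 2.28368e-11 = 7.99288e-12
  π_IV·p_IV = 0.27 × 5.16059e-07 = 1.39336e-07
Sum: 0.0351938 + 0.0950813 + 7.99288e-12 + 1.39336e-07 = 0.130275
Responsibility of Population I: 0.0351938 / 0.130275 ≈ 0.270

0.270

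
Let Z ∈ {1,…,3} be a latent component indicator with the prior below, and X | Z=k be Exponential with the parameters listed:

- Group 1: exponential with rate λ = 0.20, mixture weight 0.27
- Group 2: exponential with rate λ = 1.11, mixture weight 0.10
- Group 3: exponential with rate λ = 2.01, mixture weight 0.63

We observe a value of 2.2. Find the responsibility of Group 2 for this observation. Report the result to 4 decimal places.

0.1619

The responsibility of component k is π_k f_k(x) divided by Σ_j π_j f_j(x).
Component likelihoods at x = 2.2:
  p_1 = 0.128807
  p_2 = 0.0965552
  p_3 = 0.0241405
Unnormalised posteriors:
  π_1·p_1 = 0.27 × 0.128807 = 0.034778
  π_2·p_2 = 0.10 × 0.0965552 = 0.00965552
  π_3·p_3 = 0.63 × 0.0241405 = 0.0152085
Marginal: 0.034778 + 0.00965552 + 0.0152085 = 0.059642
So the posterior for Group 2 is 0.00965552 / 0.059642 ≈ 0.1619.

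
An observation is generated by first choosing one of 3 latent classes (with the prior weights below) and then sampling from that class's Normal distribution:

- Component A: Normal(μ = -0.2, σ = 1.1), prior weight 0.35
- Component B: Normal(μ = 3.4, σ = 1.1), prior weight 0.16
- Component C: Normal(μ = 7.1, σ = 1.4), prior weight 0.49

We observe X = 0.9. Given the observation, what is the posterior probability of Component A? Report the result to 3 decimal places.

P(component k | x) = π_k·f_k(x) / marginal(x), where marginal(x) = Σ_j π_j·f_j(x).
Normal densities:
  L_A = (1/(1.1·√(2π)))·exp(−(0.9−-0.2)²/(2·1.1²)) = 0.362675·exp(-0.50000) = 0.219973
  L_B = (1/(1.1·√(2π)))·exp(−(0.9−3.4)²/(2·1.1²)) = 0.362675·exp(-2.58264) = 0.0274087
  L_C = (1/(1.4·√(2π)))·exp(−(0.9−7.1)²/(2·1.4²)) = 0.284959·exp(-9.80612) = 1.5705e-05
Prior × likelihood for each component:
  π_A·L_A = 0.35 × 0.219973 = 0.0769907
  π_B·L_B = 0.16 × 0.0274087 = 0.0043854
  π_C·L_C = 0.49 × 1.5705e-05 = 7.69544e-06
Normaliser: 0.0769907 + 0.0043854 + 7.69544e-06 = 0.0813838
Responsibility of Component A: 0.0769907 / 0.0813838 ≈ 0.946

0.946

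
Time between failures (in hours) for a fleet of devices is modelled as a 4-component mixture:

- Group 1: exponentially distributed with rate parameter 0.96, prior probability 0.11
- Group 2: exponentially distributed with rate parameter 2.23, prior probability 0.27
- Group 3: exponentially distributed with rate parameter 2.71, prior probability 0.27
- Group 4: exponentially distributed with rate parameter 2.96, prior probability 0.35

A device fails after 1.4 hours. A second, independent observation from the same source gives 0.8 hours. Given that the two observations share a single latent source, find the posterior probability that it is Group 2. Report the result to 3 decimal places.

P(component k | x) = π_k·f_k(x) / marginal(x), where marginal(x) = Σ_j π_j·f_j(x).
Since both observations come from the same component, the likelihood for component k is f_k(x₁)·f_k(x₂).
  f_1 = [0.250368] × [0.445382] = 0.11151
  f_2 = [0.0982737] × [0.374562] = 0.0368096
  f_3 = [0.0609896] × [0.310041] = 0.0189093
  f_4 = [0.0469435] × [0.277257] = 0.0130154
Unnormalised posteriors:
  π_1·f_1 = 0.11 × 0.11151 = 0.0122661
  π_2·f_2 = 0.27 × 0.0368096 = 0.00993859
  π_3·f_3 = 0.27 × 0.0189093 = 0.0051055
  π_4·f_4 = 0.35 × 0.0130154 = 0.00455539
Sum: 0.0122661 + 0.00993859 + 0.0051055 + 0.00455539 = 0.0318655
Responsibility of Group 2: 0.00993859 / 0.0318655 ≈ 0.312

0.312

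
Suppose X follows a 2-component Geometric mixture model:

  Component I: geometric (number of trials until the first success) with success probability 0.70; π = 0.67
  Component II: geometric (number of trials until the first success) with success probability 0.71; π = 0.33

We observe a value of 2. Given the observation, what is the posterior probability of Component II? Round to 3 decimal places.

0.326

Posterior ∝ prior × likelihood, so P(k | x) ∝ P(Z=k) f_k(x); normalise over all components.
Component likelihoods at x = 2:
  L_I = 0.21
  L_II = 0.2059
Unnormalised posteriors:
  P(Z=I)·L_I = 0.67 × 0.21 = 0.1407
  P(Z=II)·L_II = 0.33 × 0.2059 = 0.067947
Normaliser: 0.1407 + 0.067947 = 0.208647
Responsibility of Component II: 0.067947 / 0.208647 ≈ 0.326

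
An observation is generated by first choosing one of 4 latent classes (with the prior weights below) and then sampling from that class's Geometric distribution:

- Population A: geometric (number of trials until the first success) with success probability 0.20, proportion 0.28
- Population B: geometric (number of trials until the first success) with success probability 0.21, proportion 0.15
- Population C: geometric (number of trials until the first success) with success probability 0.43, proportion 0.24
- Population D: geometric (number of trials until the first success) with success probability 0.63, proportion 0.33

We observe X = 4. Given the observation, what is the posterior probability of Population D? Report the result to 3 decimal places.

P(component k | x) = P(Z=k)·f_k(x) / marginal(x), where marginal(x) = Σ_j P(Z=j)·f_j(x).
Geometric probabilities:
  f_A = 0.1024
  f_B = 0.103538
  f_C = 0.079633
  f_D = 0.0319114
Weight by the priors:
  P(Z=A)·f_A = 0.28 × 0.1024 = 0.028672
  P(Z=B)·f_B = 0.15 × 0.103538 = 0.0155307
  P(Z=C)·f_C = 0.24 × 0.079633 = 0.0191119
  P(Z=D)·f_D = 0.33 × 0.0319114 = 0.0105308
Marginal: 0.028672 + 0.0155307 + 0.0191119 + 0.0105308 = 0.0738454
P(Population D | 4) ≈ 0.143

0.143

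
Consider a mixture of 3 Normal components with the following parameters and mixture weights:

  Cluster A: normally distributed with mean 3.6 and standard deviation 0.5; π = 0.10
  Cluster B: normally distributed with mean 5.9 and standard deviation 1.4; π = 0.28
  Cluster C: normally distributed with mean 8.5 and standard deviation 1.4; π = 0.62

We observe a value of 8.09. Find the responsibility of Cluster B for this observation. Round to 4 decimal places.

Apply Bayes' rule: the posterior for each component is proportional to its prior times its likelihood at x.
Evaluate each component's likelihood at the observed value:
  f_A = (1/(0.5·√(2π)))·exp(−(8.09−3.6)²/(2·0.5²)) = 0.797885·exp(-40.32020) = 2.46093e-18
  f_B = (1/(1.4·√(2π)))·exp(−(8.09−5.9)²/(2·1.4²)) = 0.284959·exp(-1.22349) = 0.0838349
  f_C = (1/(1.4·√(2π)))·exp(−(8.09−8.5)²/(2·1.4²)) = 0.284959·exp(-0.04288) = 0.272997
Prior × likelihood for each component:
  w_A·f_A = 0.10 × 2.46093e-18 = 2.46093e-19
  w_B·f_B = 0.28 × 0.0838349 = 0.0234738
  w_C·f_C = 0.62 × 0.272997 = 0.169258
Denominator: 2.46093e-19 + 0.0234738 + 0.169258 = 0.192732
Responsibility of Cluster B: 0.0234738 / 0.192732 ≈ 0.1218

0.1218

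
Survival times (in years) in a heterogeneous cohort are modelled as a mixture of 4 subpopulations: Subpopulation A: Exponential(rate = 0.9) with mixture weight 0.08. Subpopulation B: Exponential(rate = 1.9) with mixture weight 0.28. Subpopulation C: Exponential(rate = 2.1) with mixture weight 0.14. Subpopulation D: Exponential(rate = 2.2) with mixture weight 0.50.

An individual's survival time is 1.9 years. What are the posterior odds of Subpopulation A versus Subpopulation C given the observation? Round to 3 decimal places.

2.394

Posterior odds = (w_i f_i(x)) / (w_j f_j(x)); the normalising sum cancels.
Component likelihoods at x = 1.9 years:
  L_A = 0.9·e^(−0.9·1.9) = 0.9·e^(−1.7100) = 0.162779
  L_B = 1.9·e^(−1.9·1.9) = 1.9·e^(−3.6100) = 0.0513985
  L_C = 2.1·e^(−2.1·1.9) = 2.1·e^(−3.9900) = 0.0388494
  L_D = 2.2·e^(−2.2·1.9) = 2.2·e^(−4.1800) = 0.0336567
Odds = (0.08/0.14) × (0.162779/0.0388494) = 0.571429 × 4.19001 ≈ 2.394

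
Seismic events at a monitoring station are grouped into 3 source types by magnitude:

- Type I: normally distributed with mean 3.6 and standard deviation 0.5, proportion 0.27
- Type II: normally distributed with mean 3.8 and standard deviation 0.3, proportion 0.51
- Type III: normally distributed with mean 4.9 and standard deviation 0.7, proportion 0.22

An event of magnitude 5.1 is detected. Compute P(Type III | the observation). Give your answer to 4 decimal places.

The responsibility of component k is π_k f_k(x) divided by Σ_j π_j f_j(x).
Normal densities:
  f_I = (1/(0.5·√(2π)))·exp(−(5.1−3.6)²/(2·0.5²)) = 0.797885·exp(-4.50000) = 0.0088637
  f_II = (1/(0.3·√(2π)))·exp(−(5.1−3.8)²/(2·0.3²)) = 1.329808·exp(-9.38889) = 0.000111236
  f_III = (1/(0.7·√(2π)))·exp(−(5.1−4.9)²/(2·0.7²)) = 0.569918·exp(-0.04082) = 0.547124
Weight by the priors:
  π_I·f_I = 0.27 × 0.0088637 = 0.0023932
  π_II·f_II = 0.51 × 0.000111236 = 5.67305e-05
  π_III·f_III = 0.22 × 0.547124 = 0.120367
Denominator: 0.0023932 + 5.67305e-05 + 0.120367 = 0.122817
So the posterior for Type III is 0.120367 / 0.122817 ≈ 0.9801.

0.9801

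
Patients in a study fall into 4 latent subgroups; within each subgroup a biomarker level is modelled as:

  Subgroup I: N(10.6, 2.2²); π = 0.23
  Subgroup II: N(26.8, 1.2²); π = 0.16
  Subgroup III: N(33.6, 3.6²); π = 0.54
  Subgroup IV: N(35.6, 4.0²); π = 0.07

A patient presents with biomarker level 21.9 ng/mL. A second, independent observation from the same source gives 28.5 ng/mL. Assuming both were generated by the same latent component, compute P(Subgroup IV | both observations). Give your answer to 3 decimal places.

0.029

P(component k | x) = P(Z=k)·f_k(x) / marginal(x), where marginal(x) = Σ_j P(Z=j)·f_j(x).
Since both observations come from the same component, the likelihood for component k is f_k(x₁)·f_k(x₂).
  p_I = [3.38578e-07] × [7.64276e-16] = 2.58767e-22
  p_II = [7.96343e-05] × [0.121878] = 9.70569e-06
  p_III = [0.000563624] × [0.0406261] = 2.28979e-05
  p_IV = [0.000282864] × [0.0206396] = 5.83818e-06
Prior × likelihood for each component:
  P(Z=I)·p_I = 0.23 × 2.58767e-22 = 5.95164e-23
  P(Z=II)·p_II = 0.16 × 9.70569e-06 = 1.55291e-06
  P(Z=III)·p_III = 0.54 × 2.28979e-05 = 1.23648e-05
  P(Z=IV)·p_IV = 0.07 × 5.83818e-06 = 4.08673e-07
Denominator: 5.95164e-23 + 1.55291e-06 + 1.23648e-05 + 4.08673e-07 = 1.43264e-05
P(Subgroup IV | x₁,x₂) ≈ 0.029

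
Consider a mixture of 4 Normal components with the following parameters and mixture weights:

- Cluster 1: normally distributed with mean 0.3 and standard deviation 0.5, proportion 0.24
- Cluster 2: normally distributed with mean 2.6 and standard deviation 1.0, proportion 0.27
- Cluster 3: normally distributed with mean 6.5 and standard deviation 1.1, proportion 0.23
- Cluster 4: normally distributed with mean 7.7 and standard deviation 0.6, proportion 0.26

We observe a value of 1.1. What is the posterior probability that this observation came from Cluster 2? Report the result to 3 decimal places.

0.396

P(component k | x) = π_k·f_k(x) / marginal(x), where marginal(x) = Σ_j π_j·f_j(x).
Evaluate each component's likelihood at the observed value:
  f_1 = 0.221842
  f_2 = 0.129518
  f_3 = 2.12055e-06
  f_4 = 3.53137e-27
Weight by the priors:
  π_1·f_1 = 0.24 × 0.221842 = 0.053242
  π_2·f_2 = 0.27 × 0.129518 = 0.0349698
  π_3·f_3 = 0.23 × 2.12055e-06 = 4.87726e-07
  π_4·f_4 = 0.26 × 3.53137e-27 = 9.18155e-28
Sum: 0.053242 + 0.0349698 + 4.87726e-07 + 9.18155e-28 = 0.0882122
P(Cluster 2 | data) = 0.0349698 / 0.0882122 ≈ 0.396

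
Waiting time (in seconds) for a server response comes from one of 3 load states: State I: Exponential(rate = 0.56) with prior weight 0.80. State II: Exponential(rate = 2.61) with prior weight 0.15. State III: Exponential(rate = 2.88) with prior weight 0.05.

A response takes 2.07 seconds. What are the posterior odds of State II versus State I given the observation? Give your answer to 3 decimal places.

0.013

Since P(k|x) ∝ π_k f_k(x), the posterior odds are π_i f_i(x) / (π_j f_j(x)).
Component likelihoods at x = 2.07 seconds:
  p_I = 0.175693
  p_II = 0.0117565
  p_III = 0.00741827
Posterior odds = (π_II·p_II) / (π_I·p_I) = (0.15·0.0117565) / (0.80·0.175693) = 0.00176347 / 0.140554 ≈ 0.013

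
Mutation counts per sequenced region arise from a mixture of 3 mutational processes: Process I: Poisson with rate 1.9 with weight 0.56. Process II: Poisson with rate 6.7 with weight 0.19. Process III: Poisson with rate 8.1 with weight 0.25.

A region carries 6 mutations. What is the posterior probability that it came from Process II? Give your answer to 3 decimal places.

By Bayes' theorem, P(k | x) = π_k f_k(x) / Σ_j π_j f_j(x).
Component likelihoods at x = 6 mutations:
  f_I = 0.00977304
  f_II = 0.154648
  f_III = 0.119067
Unnormalised posteriors:
  π_I·f_I = 0.56 × 0.00977304 = 0.0054729
  π_II·f_II = 0.19 × 0.154648 = 0.0293831
  π_III·f_III = 0.25 × 0.119067 = 0.0297668
Sum: 0.0054729 + 0.0293831 + 0.0297668 = 0.0646228
P(Process II | x) ≈ 0.455

0.455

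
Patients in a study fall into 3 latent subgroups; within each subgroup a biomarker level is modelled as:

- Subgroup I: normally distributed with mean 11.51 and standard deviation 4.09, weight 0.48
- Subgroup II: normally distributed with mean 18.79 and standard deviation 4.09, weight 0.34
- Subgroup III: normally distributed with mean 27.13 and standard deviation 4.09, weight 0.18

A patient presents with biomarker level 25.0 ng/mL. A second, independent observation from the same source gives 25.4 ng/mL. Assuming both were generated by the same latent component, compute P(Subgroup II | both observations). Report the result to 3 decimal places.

0.168

The responsibility of component k is P(Z=k) f_k(x) divided by Σ_j P(Z=j) f_j(x).
Since both observations come from the same component, the likelihood for component k is f_k(x₁)·f_k(x₂).
  p_I = [(1/(4.09·√(2π)))·exp(−(25.0−11.51)²/(2·4.09²)) = 0.097541·exp(-5.43935) = 0.000423551] × [0.000305308] = 1.29313e-07
  p_II = [(1/(4.09·√(2π)))·exp(−(25.0−18.79)²/(2·4.09²)) = 0.097541·exp(-1.15267) = 0.0308026] × [0.0264253] = 0.000813967
  p_III = [(1/(4.09·√(2π)))·exp(−(25.0−27.13)²/(2·4.09²)) = 0.097541·exp(-0.13561) = 0.0851713] × [0.0891941] = 0.00759678
Prior × likelihood for each component:
  P(Z=I)·p_I = 0.48 × 1.29313e-07 = 6.20704e-08
  P(Z=II)·p_II = 0.34 × 0.000813967 = 0.000276749
  P(Z=III)·p_III = 0.18 × 0.00759678 = 0.00136742
Denominator: 6.20704e-08 + 0.000276749 + 0.00136742 = 0.00164423
P(Subgroup II | x₁, x₂) ≈ 0.168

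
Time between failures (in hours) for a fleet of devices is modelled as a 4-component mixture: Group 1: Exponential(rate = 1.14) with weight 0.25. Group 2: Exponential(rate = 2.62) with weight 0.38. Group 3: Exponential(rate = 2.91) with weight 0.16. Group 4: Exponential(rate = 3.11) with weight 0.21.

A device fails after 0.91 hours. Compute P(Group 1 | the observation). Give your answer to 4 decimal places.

Apply Bayes' rule: the posterior for each component is proportional to its prior times its likelihood at x.
Evaluate each component's likelihood at the observed value:
  f_1 = 0.403987
  f_2 = 0.241466
  f_3 = 0.205986
  f_4 = 0.183512
Weight by the priors:
  π_1·f_1 = 0.25 × 0.403987 = 0.100997
  π_2·f_2 = 0.38 × 0.241466 = 0.0917572
  π_3·f_3 = 0.16 × 0.205986 = 0.0329578
  π_4·f_4 = 0.21 × 0.183512 = 0.0385374
Sum: 0.100997 + 0.0917572 + 0.0329578 + 0.0385374 = 0.264249
Responsibility of Group 1: 0.100997 / 0.264249 ≈ 0.3822

0.3822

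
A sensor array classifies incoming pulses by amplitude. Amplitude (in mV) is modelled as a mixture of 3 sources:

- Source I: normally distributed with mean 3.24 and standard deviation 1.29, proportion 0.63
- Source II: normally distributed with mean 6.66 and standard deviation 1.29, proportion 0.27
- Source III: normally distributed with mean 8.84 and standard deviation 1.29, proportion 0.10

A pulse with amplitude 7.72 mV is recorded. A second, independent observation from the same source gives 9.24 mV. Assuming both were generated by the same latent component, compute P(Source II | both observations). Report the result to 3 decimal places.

The responsibility of component k is P(Z=k) f_k(x) divided by Σ_j P(Z=j) f_j(x).
Since both observations come from the same component, the likelihood for component k is f_k(x₁)·f_k(x₂).
  p_I = [(1/(1.29·√(2π)))·exp(−(7.72−3.24)²/(2·1.29²)) = 0.309258·exp(-6.03041) = 0.000743615] × [6.20448e-06] = 4.61374e-09
  p_II = [(1/(1.29·√(2π)))·exp(−(7.72−6.66)²/(2·1.29²)) = 0.309258·exp(-0.33760) = 0.220649] × [0.0418535] = 0.00923494
  p_III = [(1/(1.29·√(2π)))·exp(−(7.72−8.84)²/(2·1.29²)) = 0.309258·exp(-0.37690) = 0.212146] × [0.294742] = 0.0625283
Multiply by the mixture weights:
  P(Z=I)·p_I = 0.63 × 4.61374e-09 = 2.90666e-09
  P(Z=II)·p_II = 0.27 × 0.00923494 = 0.00249343
  P(Z=III)·p_III = 0.10 × 0.0625283 = 0.00625283
Normaliser: 2.90666e-09 + 0.00249343 + 0.00625283 = 0.00874627
Responsibility of Source II: 0.00249343 / 0.00874627 ≈ 0.285

0.285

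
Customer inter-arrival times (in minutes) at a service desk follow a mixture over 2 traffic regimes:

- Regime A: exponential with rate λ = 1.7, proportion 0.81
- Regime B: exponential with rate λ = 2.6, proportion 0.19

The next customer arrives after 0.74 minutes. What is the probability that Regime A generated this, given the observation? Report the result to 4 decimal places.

0.8444

Apply Bayes' rule: the posterior for each component is proportional to its prior times its likelihood at x.
Evaluate each component's likelihood at the observed value:
  f_A = 1.7·e^(−1.7·0.74) = 1.7·e^(−1.2580) = 0.483177
  f_B = 2.6·e^(−2.6·0.74) = 2.6·e^(−1.9240) = 0.379656
Unnormalised posteriors:
  π_A·f_A = 0.81 × 0.483177 = 0.391374
  π_B·f_B = 0.19 × 0.379656 = 0.0721347
Normaliser: 0.391374 + 0.0721347 = 0.463508
P(Regime A | x) ≈ 0.8444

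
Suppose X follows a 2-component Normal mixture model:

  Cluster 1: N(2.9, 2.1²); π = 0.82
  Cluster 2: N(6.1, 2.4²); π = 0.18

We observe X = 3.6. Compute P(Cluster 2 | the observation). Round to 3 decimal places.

Apply Bayes' rule: the posterior for each component is proportional to its prior times its likelihood at x.
Component likelihoods at x = 3.6:
  L_1 = 0.179706
  L_2 = 0.0966227
Unnormalised posteriors:
  w_1·L_1 = 0.82 × 0.179706 = 0.147359
  w_2·L_2 = 0.18 × 0.0966227 = 0.0173921
Marginal: 0.147359 + 0.0173921 = 0.164751
P(Cluster 2 | 3.6) ≈ 0.106

0.106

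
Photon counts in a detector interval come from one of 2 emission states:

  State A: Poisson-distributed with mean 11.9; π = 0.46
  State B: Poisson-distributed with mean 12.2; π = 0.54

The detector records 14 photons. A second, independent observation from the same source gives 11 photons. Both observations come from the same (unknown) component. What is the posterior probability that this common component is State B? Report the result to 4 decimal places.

0.5456

P(component k | x) = π_k·f_k(x) / marginal(x), where marginal(x) = Σ_j π_j·f_j(x).
Since both observations come from the same component, the likelihood for component k is f_k(x₁)·f_k(x₂).
  f_A = [e^(−11.9)·11.9^14/14! = 0.0889498] × [0.115281] = 0.0102542
  f_B = [e^(−12.2)·12.2^14/14! = 0.0933763] × [0.112308] = 0.0104869
Multiply by the mixture weights:
  π_A·f_A = 0.46 × 0.0102542 = 0.00471693
  π_B·f_B = 0.54 × 0.0104869 = 0.00566292
Denominator: 0.00471693 + 0.00566292 = 0.0103798
P(State B | x₁,x₂) ≈ 0.5456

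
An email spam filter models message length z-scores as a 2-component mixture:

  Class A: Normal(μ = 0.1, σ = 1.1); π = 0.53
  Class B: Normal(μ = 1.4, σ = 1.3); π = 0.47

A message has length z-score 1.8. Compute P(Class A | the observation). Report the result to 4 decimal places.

0.2974

Apply Bayes' rule: the posterior for each component is proportional to its prior times its likelihood at x.
Normal densities:
  p_A = 0.109869
  p_B = 0.29269
Prior × likelihood for each component:
  w_A·p_A = 0.53 × 0.109869 = 0.0582307
  w_B·p_B = 0.47 × 0.29269 = 0.137564
Evidence: 0.0582307 + 0.137564 = 0.195795
P(Class A | x) ≈ 0.2974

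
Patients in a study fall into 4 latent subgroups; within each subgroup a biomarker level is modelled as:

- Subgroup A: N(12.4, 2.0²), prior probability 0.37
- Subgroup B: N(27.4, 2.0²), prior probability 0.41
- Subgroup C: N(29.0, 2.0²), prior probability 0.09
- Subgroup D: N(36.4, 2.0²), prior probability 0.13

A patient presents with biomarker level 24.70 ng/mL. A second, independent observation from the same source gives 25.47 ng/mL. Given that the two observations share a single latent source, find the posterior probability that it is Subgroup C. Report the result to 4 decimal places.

Posterior ∝ prior × likelihood, so P(k | x) ∝ π_k f_k(x); normalise over all components.
Since both observations come from the same component, the likelihood for component k is f_k(x₁)·f_k(x₂).
  p_A = [1.22132e-09] × [1.06253e-10] = 1.29769e-19
  p_B = [0.0801917] × [0.125218] = 0.0100414
  p_C = [0.019775] × [0.0420163] = 0.000830873
  p_D = [7.38854e-09] × [6.52397e-08] = 4.82026e-16
Weight by the priors:
  π_A·p_A = 0.37 × 1.29769e-19 = 4.80144e-20
  π_B·p_B = 0.41 × 0.0100414 = 0.00411699
  π_C·p_C = 0.09 × 0.000830873 = 7.47785e-05
  π_D·p_D = 0.13 × 4.82026e-16 = 6.26634e-17
Sum: 4.80144e-20 + 0.00411699 + 7.47785e-05 + 6.26634e-17 = 0.00419177
P(Subgroup C | x₁,x₂) = 7.47785e-05 / 0.00419177 ≈ 0.0178

0.0178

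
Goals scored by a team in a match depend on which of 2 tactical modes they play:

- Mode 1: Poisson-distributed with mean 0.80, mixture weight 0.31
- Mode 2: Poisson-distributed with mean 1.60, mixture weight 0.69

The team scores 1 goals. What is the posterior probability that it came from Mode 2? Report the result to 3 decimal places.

0.667

Posterior ∝ prior × likelihood, so P(k | x) ∝ π_k f_k(x); normalise over all components.
Component likelihoods at x = 1 goals:
  f_1 = 0.359463
  f_2 = 0.323034
Multiply by the mixture weights:
  π_1·f_1 = 0.31 × 0.359463 = 0.111434
  π_2·f_2 = 0.69 × 0.323034 = 0.222894
Evidence: 0.111434 + 0.222894 = 0.334327
Responsibility of Mode 2: 0.222894 / 0.334327 ≈ 0.667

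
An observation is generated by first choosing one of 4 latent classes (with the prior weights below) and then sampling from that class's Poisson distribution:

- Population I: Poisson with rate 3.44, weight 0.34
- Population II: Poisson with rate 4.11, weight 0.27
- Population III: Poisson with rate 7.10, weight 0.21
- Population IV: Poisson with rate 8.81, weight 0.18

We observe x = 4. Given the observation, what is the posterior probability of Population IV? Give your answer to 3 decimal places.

0.048

The responsibility of component k is w_k f_k(x) divided by Σ_j w_j f_j(x).
Poisson probabilities:
  L_I = e^(−3.44)·3.44^4/4! = 0.18709
  L_II = e^(−4.11)·4.11^4/4! = 0.195077
  L_III = e^(−7.10)·7.10^4/4! = 0.0873638
  L_IV = e^(−8.81)·8.81^4/4! = 0.0374592
Unnormalised posteriors:
  w_I·L_I = 0.34 × 0.18709 = 0.0636104
  w_II·L_II = 0.27 × 0.195077 = 0.0526707
  w_III·L_III = 0.21 × 0.0873638 = 0.0183464
  w_IV·L_IV = 0.18 × 0.0374592 = 0.00674265
Denominator: 0.0636104 + 0.0526707 + 0.0183464 + 0.00674265 = 0.14137
P(Population IV | 4) ≈ 0.048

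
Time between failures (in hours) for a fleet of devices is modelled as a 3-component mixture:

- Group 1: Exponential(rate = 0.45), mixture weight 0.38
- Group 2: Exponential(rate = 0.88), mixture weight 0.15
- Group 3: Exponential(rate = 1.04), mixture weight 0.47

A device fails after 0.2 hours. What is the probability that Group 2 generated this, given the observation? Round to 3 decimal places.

Posterior ∝ prior × likelihood, so P(k | x) ∝ P(Z=k) f_k(x); normalise over all components.
Evaluate each component's likelihood at the observed value:
  p_1 = 0.45·e^(−0.45·0.2) = 0.45·e^(−0.0900) = 0.411269
  p_2 = 0.88·e^(−0.88·0.2) = 0.88·e^(−0.1760) = 0.737984
  p_3 = 1.04·e^(−1.04·0.2) = 1.04·e^(−0.2080) = 0.844695
Weight by the priors:
  P(Z=1)·p_1 = 0.38 × 0.411269 = 0.156282
  P(Z=2)·p_2 = 0.15 × 0.737984 = 0.110698
  P(Z=3)·p_3 = 0.47 × 0.844695 = 0.397007
Sum: 0.156282 + 0.110698 + 0.397007 = 0.663987
P(Group 2 | x) = 0.110698 / 0.663987 ≈ 0.167

0.167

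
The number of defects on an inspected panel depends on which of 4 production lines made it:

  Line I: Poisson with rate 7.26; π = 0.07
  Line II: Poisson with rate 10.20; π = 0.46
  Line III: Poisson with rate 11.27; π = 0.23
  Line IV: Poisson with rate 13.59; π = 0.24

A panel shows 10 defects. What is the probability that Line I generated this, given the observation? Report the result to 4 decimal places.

Apply Bayes' rule: the posterior for each component is proportional to its prior times its likelihood at x.
Component likelihoods at x = 10 defects:
  p_I = 0.078818
  p_II = 0.124863
  p_III = 0.116139
  p_IV = 0.0741941
Weight by the priors:
  π_I·p_I = 0.07 × 0.078818 = 0.00551726
  π_II·p_II = 0.46 × 0.124863 = 0.0574371
  π_III·p_III = 0.23 × 0.116139 = 0.0267119
  π_IV·p_IV = 0.24 × 0.0741941 = 0.0178066
Denominator: 0.00551726 + 0.0574371 + 0.0267119 + 0.0178066 = 0.107473
P(Line I | the observation) ≈ 0.0513

0.0513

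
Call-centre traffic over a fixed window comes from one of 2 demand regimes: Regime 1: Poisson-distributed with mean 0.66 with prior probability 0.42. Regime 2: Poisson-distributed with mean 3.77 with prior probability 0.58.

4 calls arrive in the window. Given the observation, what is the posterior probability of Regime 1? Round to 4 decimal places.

0.0150

By Bayes' theorem, P(k | x) = π_k f_k(x) / Σ_j π_j f_j(x).
Evaluate each component's likelihood at the observed value:
  L_1 = 0.0040863
  L_2 = 0.194028
Multiply by the mixture weights:
  π_1·L_1 = 0.42 × 0.0040863 = 0.00171625
  π_2·L_2 = 0.58 × 0.194028 = 0.112536
Evidence: 0.00171625 + 0.112536 = 0.114252
P(Regime 1 | data) = 0.00171625 / 0.114252 ≈ 0.0150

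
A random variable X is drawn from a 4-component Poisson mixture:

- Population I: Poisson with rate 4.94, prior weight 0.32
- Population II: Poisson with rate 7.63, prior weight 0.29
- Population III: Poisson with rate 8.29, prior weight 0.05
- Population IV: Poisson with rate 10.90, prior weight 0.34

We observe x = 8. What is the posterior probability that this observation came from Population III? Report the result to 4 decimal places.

The responsibility of component k is π_k f_k(x) divided by Σ_j π_j f_j(x).
Poisson probabilities:
  p_I = 0.0629333
  p_II = 0.138359
  p_III = 0.138872
  p_IV = 0.0912182
Weight by the priors:
  π_I·p_I = 0.32 × 0.0629333 = 0.0201386
  π_II·p_II = 0.29 × 0.138359 = 0.0401242
  π_III·p_III = 0.05 × 0.138872 = 0.0069436
  π_IV·p_IV = 0.34 × 0.0912182 = 0.0310142
Marginal: 0.0201386 + 0.0401242 + 0.0069436 + 0.0310142 = 0.0982207
P(Population III | data) = 0.0069436 / 0.0982207 ≈ 0.0707

0.0707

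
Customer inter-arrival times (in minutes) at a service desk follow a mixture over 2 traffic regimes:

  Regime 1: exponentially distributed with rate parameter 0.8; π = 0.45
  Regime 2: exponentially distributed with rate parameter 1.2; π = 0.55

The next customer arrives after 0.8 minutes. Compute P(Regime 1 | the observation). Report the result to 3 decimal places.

0.429

By Bayes' theorem, P(k | x) = P(Z=k) f_k(x) / Σ_j P(Z=j) f_j(x).
Evaluate each component's likelihood at the observed value:
  p_1 = 0.8·e^(−0.8·0.8) = 0.8·e^(−0.6400) = 0.421834
  p_2 = 1.2·e^(−1.2·0.8) = 1.2·e^(−0.9600) = 0.459471
Weight by the priors:
  P(Z=1)·p_1 = 0.45 × 0.421834 = 0.189825
  P(Z=2)·p_2 = 0.55 × 0.459471 = 0.252709
Sum: 0.189825 + 0.252709 = 0.442535
P(Regime 1 | data) = 0.189825 / 0.442535 ≈ 0.429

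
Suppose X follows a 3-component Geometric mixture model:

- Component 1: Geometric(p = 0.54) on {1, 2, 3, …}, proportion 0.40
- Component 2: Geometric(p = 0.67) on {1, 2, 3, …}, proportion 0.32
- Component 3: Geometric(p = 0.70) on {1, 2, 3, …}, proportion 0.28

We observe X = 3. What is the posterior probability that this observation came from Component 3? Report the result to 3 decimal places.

Apply Bayes' rule: the posterior for each component is proportional to its prior times its likelihood at x.
Evaluate each component's likelihood at the observed value:
  p_1 = 0.114264
  p_2 = 0.072963
  p_3 = 0.063
Unnormalised posteriors:
  π_1·p_1 = 0.40 × 0.114264 = 0.0457056
  π_2·p_2 = 0.32 × 0.072963 = 0.0233482
  π_3·p_3 = 0.28 × 0.063 = 0.01764
Denominator: 0.0457056 + 0.0233482 + 0.01764 = 0.0866938
P(Component 3 | the observation) = 0.01764 / 0.0866938 ≈ 0.203

0.203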